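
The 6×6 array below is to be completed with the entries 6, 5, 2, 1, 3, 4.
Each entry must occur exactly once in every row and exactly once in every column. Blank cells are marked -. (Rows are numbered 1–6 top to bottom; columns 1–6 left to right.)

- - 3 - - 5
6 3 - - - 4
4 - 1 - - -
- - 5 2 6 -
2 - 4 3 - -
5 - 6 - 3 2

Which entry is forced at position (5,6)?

Row 1, column 1: row 1 has {5, 3} and column 1 has {6, 5, 2, 4}, leaving only 1.
Row 2, column 3: row 2 has {6, 3, 4} and column 3 has {6, 5, 1, 3, 4}, leaving only 2.
Row 4, column 1: row 4 has {6, 5, 2} and column 1 has {6, 5, 2, 1, 4}, leaving only 3.
Row 4, column 6: row 4 has {6, 5, 2, 3} and column 6 has {5, 2, 4}, leaving only 1.
Row 5 already has {2, 3, 4} and column 6 already has {5, 2, 1, 4}, so row 5, column 6 must be 6.

6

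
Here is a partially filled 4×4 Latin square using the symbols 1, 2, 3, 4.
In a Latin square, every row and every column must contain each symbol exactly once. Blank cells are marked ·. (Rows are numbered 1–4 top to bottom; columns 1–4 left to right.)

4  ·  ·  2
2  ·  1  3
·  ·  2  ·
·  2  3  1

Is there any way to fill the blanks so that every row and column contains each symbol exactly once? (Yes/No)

Row 1, column 3: row 1 together with column 3 already contain {1, 2, 3, 4} — every symbol — so nothing can go there. The grid has no valid completion.

No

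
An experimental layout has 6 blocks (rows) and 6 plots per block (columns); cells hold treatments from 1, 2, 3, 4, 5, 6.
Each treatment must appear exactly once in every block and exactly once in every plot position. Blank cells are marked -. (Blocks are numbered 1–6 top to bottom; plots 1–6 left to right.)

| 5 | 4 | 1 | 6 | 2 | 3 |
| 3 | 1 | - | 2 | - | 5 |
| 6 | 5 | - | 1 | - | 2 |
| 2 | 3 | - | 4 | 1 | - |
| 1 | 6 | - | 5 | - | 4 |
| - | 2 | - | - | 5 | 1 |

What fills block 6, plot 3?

Block 4, plot 6: block 4 has {1, 2, 3, 4} and plot 6 has {1, 2, 3, 4, 5}, leaving only 6.
Block 4, plot 3: block 4 has {1, 2, 3, 4, 6} and plot 3 has {1}, leaving only 5.
Block 5, plot 5: block 5 has {1, 4, 5, 6} and plot 5 has {1, 2, 5}, leaving only 3.
Block 3, plot 5: block 3 has {1, 2, 5, 6} and plot 5 has {1, 2, 3, 5}, leaving only 4.
Block 2, plot 5: block 2 has {1, 2, 3, 5} and plot 5 has {1, 2, 3, 4, 5}, leaving only 6.
Block 2, plot 3: block 2 has {1, 2, 3, 5, 6} and plot 3 has {1, 5}, leaving only 4.
Block 3, plot 3: block 3 has {1, 2, 4, 5, 6} and plot 3 has {1, 4, 5}, leaving only 3.
Block 6 already has {1, 2, 5} and plot 3 already has {1, 3, 4, 5}, so block 6, plot 3 must be 6.

6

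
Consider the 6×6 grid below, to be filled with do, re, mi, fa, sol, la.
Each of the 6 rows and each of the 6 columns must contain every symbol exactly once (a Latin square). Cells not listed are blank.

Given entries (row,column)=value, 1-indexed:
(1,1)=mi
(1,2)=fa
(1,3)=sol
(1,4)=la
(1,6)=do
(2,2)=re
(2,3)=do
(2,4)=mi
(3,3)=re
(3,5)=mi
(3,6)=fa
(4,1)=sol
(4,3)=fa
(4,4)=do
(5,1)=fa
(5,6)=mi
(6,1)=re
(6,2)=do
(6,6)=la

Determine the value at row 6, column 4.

Row 1, column 5: row 1 has {do, mi, fa, sol, la} and column 5 has {mi}, leaving only re.
Row 2, column 1: row 2 has {do, re, mi} and column 1 has {re, mi, fa, sol}, leaving only la.
Row 2, column 6: row 2 has {do, re, mi, la} and column 6 has {do, mi, fa, la}, leaving only sol.
Row 2, column 5: row 2 has {do, re, mi, sol, la} and column 5 has {re, mi}, leaving only fa.
Row 3, column 1: row 3 has {re, mi, fa} and column 1 has {re, mi, fa, sol, la}, leaving only do.
Row 3, column 4: row 3 has {do, re, mi, fa} and column 4 has {do, mi, la}, leaving only sol.
Row 6 already has {do, re, la} and column 4 already has {do, mi, sol, la}, so row 6, column 4 must be fa.

fa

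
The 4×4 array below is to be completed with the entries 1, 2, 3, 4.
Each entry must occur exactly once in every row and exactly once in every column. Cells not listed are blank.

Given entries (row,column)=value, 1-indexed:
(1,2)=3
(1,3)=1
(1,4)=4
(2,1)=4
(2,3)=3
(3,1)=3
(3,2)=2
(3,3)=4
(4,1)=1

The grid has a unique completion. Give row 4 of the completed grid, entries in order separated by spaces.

1 4 2 3

Row 4, column 2: row 4 has {1} and column 2 has {2, 3}, leaving only 4.
Row 4, column 3: row 4 has {1, 4} and column 3 has {1, 3, 4}, leaving only 2.
Row 4, column 4: row 4 has {1, 2, 4} and column 4 has {4}, leaving only 3.
So row 4 reads: 1 4 2 3.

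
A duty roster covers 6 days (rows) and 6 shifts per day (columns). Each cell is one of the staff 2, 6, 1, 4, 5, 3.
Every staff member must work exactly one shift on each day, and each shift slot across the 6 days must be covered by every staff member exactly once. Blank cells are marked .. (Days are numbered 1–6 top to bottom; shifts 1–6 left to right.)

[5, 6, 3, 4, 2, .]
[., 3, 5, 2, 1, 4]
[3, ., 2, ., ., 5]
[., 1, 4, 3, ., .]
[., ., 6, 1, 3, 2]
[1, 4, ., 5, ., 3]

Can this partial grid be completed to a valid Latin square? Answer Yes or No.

Day 3, shift 2: day 3 together with shift 2 already contain {2, 6, 1, 4, 5, 3} — every symbol — so nothing can go there. The grid has no valid completion.

No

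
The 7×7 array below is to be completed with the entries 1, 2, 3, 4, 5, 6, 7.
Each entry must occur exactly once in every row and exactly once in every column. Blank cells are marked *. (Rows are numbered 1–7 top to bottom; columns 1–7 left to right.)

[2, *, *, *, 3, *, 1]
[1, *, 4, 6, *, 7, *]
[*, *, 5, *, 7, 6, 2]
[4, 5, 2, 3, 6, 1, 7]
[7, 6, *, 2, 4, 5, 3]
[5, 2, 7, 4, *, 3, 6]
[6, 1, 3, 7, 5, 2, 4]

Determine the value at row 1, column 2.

Row 1, column 3: row 1 has {1, 2, 3} and column 3 has {2, 3, 4, 5, 7}, leaving only 6.
Row 1, column 4: row 1 has {1, 2, 3, 6} and column 4 has {2, 3, 4, 6, 7}, leaving only 5.
Row 1, column 6: row 1 has {1, 2, 3, 5, 6} and column 6 has {1, 2, 3, 5, 6, 7}, leaving only 4.
Row 1 already has {1, 2, 3, 4, 5, 6} and column 2 already has {1, 2, 5, 6}, so row 1, column 2 must be 7.

7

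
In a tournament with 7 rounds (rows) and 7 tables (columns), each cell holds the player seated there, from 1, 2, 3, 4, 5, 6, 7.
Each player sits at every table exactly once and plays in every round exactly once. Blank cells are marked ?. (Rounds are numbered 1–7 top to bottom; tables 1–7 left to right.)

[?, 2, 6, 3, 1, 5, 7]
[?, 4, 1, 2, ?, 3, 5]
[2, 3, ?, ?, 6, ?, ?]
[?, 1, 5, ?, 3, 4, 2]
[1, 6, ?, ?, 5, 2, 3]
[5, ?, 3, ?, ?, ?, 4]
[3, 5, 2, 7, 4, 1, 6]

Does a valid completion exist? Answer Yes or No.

No round or table among the givens repeats a symbol, and propagating forced cells runs into no contradiction.
One valid completion exists (for instance, 4 2 6 3 1 5 7 / 6 4 1 2 7 3 5 / 2 3 4 5 6 7 1 / 7 1 5 6 3 4 2 / 1 6 7 4 5 2 3 / 5 7 3 1 2 6 4 / 3 5 2 7 4 1 6).

Yes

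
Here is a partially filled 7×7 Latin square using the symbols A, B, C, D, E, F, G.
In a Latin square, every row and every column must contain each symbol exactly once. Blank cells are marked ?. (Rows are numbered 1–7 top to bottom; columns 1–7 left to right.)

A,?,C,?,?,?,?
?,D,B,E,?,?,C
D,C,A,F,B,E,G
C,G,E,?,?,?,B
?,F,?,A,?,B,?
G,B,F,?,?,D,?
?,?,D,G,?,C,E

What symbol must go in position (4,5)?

A

Row 1, column 2: row 1 has {A, C} and column 2 has {B, C, D, F, G}, leaving only E.
Row 2, column 1: row 2 has {B, C, D, E} and column 1 has {A, C, D, G}, leaving only F.
Row 4, column 4: row 4 has {B, C, E, G} and column 4 has {A, E, F, G}, leaving only D.
Row 1, column 4: row 1 has {A, C, E} and column 4 has {A, D, E, F, G}, leaving only B.
Row 5, column 1: row 5 has {A, B, F} and column 1 has {A, C, D, F, G}, leaving only E.
Row 5, column 3: row 5 has {A, B, E, F} and column 3 has {A, B, C, D, E, F}, leaving only G.
Row 5, column 7: row 5 has {A, B, E, F, G} and column 7 has {B, C, E, G}, leaving only D.
Row 1, column 7: row 1 has {A, B, C, E} and column 7 has {B, C, D, E, G}, leaving only F.
Row 1, column 6: row 1 has {A, B, C, E, F} and column 6 has {B, C, D, E}, leaving only G.
Row 1, column 5: row 1 has {A, B, C, E, F, G} and column 5 has {B}, leaving only D.
Row 2, column 6: row 2 has {B, C, D, E, F} and column 6 has {B, C, D, E, G}, leaving only A.
Row 2, column 5: row 2 has {A, B, C, D, E, F} and column 5 has {B, D}, leaving only G.
Row 4, column 6: row 4 has {B, C, D, E, G} and column 6 has {A, B, C, D, E, G}, leaving only F.
Row 4 already has {B, C, D, E, F, G} and column 5 already has {B, D, G}, so row 4, column 5 must be A.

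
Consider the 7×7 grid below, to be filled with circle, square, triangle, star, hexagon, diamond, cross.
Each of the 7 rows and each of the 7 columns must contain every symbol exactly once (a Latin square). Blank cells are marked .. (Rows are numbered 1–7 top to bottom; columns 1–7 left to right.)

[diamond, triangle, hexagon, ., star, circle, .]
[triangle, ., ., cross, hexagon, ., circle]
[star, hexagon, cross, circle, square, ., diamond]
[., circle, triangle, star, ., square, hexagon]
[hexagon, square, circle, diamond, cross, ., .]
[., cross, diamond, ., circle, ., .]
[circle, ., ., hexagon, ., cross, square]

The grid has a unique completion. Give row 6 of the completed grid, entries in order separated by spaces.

Row 6, column 1: row 6 has {circle, diamond, cross} and column 1 has {circle, triangle, star, hexagon, diamond}, leaving only square.
Row 6, column 4: row 6 has {circle, square, diamond, cross} and column 4 has {circle, star, hexagon, diamond, cross}, leaving only triangle.
Row 6, column 7: row 6 has {circle, square, triangle, diamond, cross} and column 7 has {circle, square, hexagon, diamond}, leaving only star.
Row 6, column 6: row 6 has {circle, square, triangle, star, diamond, cross} and column 6 has {circle, square, cross}, leaving only hexagon.
So row 6 reads: square cross diamond triangle circle hexagon star.

square cross diamond triangle circle hexagon star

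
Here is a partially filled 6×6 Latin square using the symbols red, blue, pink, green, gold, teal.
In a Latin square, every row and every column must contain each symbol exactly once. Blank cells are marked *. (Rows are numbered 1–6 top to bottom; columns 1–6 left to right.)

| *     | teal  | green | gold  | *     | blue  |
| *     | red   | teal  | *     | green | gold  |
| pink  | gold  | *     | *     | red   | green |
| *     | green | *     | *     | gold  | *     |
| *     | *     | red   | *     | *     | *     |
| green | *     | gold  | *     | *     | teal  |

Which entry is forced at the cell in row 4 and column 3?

pink

Row 1, column 1: row 1 has {blue, green, gold, teal} and column 1 has {pink, green}, leaving only red.
Row 1, column 5: row 1 has {red, blue, green, gold, teal} and column 5 has {red, green, gold}, leaving only pink.
Row 2, column 1: row 2 has {red, green, gold, teal} and column 1 has {red, pink, green}, leaving only blue.
Row 2, column 4: row 2 has {red, blue, green, gold, teal} and column 4 has {gold}, leaving only pink.
Row 3, column 3: row 3 has {red, pink, green, gold} and column 3 has {red, green, gold, teal}, leaving only blue.
Row 4 already has {green, gold} and column 3 already has {red, blue, green, gold, teal}, so row 4, column 3 must be pink.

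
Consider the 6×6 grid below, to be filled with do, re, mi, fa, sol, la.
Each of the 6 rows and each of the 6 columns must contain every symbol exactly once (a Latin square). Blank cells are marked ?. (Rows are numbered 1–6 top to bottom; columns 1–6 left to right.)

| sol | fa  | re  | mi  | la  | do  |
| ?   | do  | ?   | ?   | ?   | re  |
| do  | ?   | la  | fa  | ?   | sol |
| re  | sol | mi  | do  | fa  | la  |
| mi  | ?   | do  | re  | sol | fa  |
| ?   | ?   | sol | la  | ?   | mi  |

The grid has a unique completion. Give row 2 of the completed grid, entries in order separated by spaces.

la do fa sol mi re

Row 2, column 3: row 2 has {do, re} and column 3 has {do, re, mi, sol, la}, leaving only fa.
Row 2, column 1: row 2 has {do, re, fa} and column 1 has {do, re, mi, sol}, leaving only la.
Row 2, column 4: row 2 has {do, re, fa, la} and column 4 has {do, re, mi, fa, la}, leaving only sol.
Row 2, column 5: row 2 has {do, re, fa, sol, la} and column 5 has {fa, sol, la}, leaving only mi.
So row 2 reads: la do fa sol mi re.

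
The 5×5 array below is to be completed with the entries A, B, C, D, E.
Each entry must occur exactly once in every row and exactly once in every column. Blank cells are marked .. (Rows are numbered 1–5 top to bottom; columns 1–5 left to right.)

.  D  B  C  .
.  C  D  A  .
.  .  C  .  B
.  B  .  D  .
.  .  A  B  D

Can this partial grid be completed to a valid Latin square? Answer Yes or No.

Yes

No row or column among the givens repeats a symbol, and propagating forced cells runs into no contradiction.
One valid completion exists (for instance, E D B C A / B C D A E / D A C E B / A B E D C / C E A B D).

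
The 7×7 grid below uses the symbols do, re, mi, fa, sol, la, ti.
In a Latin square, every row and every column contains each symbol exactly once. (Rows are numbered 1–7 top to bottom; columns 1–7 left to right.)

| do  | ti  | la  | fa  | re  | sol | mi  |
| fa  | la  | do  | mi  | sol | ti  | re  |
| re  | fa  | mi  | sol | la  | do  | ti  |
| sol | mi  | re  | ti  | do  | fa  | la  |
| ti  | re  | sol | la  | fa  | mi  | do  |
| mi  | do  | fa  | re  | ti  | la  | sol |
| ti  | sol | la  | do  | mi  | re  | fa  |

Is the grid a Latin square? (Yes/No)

No

Every row is a permutation, but column 1 contains ti twice (at rows 5 and 7).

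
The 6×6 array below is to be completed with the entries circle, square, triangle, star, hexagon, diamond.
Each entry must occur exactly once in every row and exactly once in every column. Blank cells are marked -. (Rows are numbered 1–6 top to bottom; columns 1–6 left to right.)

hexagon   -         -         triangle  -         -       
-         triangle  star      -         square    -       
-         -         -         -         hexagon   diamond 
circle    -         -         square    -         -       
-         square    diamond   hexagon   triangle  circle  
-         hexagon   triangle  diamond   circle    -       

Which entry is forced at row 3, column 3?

square

Row 2, column 1: row 2 has {square, triangle, star} and column 1 has {circle, hexagon}, leaving only diamond.
Row 2, column 4: row 2 has {square, triangle, star, diamond} and column 4 has {square, triangle, hexagon, diamond}, leaving only circle.
Row 2, column 6: row 2 has {circle, square, triangle, star, diamond} and column 6 has {circle, diamond}, leaving only hexagon.
Row 3, column 4: row 3 has {hexagon, diamond} and column 4 has {circle, square, triangle, hexagon, diamond}, leaving only star.
Row 3, column 2: row 3 has {star, hexagon, diamond} and column 2 has {square, triangle, hexagon}, leaving only circle.
Row 3 already has {circle, star, hexagon, diamond} and column 3 already has {triangle, star, diamond}, so row 3, column 3 must be square.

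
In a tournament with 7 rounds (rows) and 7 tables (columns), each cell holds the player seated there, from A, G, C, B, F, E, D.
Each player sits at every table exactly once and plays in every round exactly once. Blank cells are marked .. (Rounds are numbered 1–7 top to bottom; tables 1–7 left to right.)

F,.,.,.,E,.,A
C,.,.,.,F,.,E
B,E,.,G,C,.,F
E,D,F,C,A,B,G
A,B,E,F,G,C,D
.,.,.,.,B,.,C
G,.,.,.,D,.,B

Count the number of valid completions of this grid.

Round 1, table 2: eliminating its round and table leaves {G, C}.
Round 1, table 3: eliminating its round and table leaves {G, C, B, D}.
Round 1, table 4: eliminating its round and table leaves {B, D}.
Round 1, table 6: eliminating its round and table leaves {G, D}.
Round 2, table 2: eliminating its round and table leaves {A, G}.
Round 2, table 3: eliminating its round and table leaves {A, G, B, D}.
Round 2, table 4: eliminating its round and table leaves {A, B, D}.
Round 2, table 6: eliminating its round and table leaves {A, G, D}.
Round 3, table 3: eliminating its round and table leaves {A, D}.
Round 3, table 6: eliminating its round and table leaves {A, D}.
Round 6, table 1: eliminating its round and table leaves {D}.
Round 6, table 2: eliminating its round and table leaves {A, G, F}.
Round 6, table 3: eliminating its round and table leaves {A, G, D}.
Round 6, table 4: eliminating its round and table leaves {A, E, D}.
Round 6, table 6: eliminating its round and table leaves {A, G, F, E, D}.
Round 7, table 2: eliminating its round and table leaves {A, C, F}.
Round 7, table 3: eliminating its round and table leaves {A, C}.
Round 7, table 4: eliminating its round and table leaves {A, E}.
Round 7, table 6: eliminating its round and table leaves {A, F, E}.
Enumerating the assignments across these blanks that avoid any round or table repeat gives 9 completions.

9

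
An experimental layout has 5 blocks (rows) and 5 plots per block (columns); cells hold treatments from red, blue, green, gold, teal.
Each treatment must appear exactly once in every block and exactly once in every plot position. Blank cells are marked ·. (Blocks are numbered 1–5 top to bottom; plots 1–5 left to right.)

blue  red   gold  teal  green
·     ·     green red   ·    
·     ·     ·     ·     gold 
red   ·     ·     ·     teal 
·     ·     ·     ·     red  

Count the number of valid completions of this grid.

3

Block 2, plot 1: eliminating its block and plot leaves {gold, teal}.
Block 2, plot 2: eliminating its block and plot leaves {blue, gold, teal}.
Block 2, plot 5: eliminating its block and plot leaves {blue}.
Block 3, plot 1: eliminating its block and plot leaves {green, teal}.
Block 3, plot 2: eliminating its block and plot leaves {blue, green, teal}.
Block 3, plot 3: eliminating its block and plot leaves {red, blue, teal}.
Block 3, plot 4: eliminating its block and plot leaves {blue, green}.
Block 4, plot 2: eliminating its block and plot leaves {blue, green, gold}.
Block 4, plot 3: eliminating its block and plot leaves {blue}.
Block 4, plot 4: eliminating its block and plot leaves {blue, green, gold}.
Block 5, plot 1: eliminating its block and plot leaves {green, gold, teal}.
Block 5, plot 2: eliminating its block and plot leaves {blue, green, gold, teal}.
Block 5, plot 3: eliminating its block and plot leaves {blue, teal}.
Block 5, plot 4: eliminating its block and plot leaves {blue, green, gold}.
Enumerating the assignments across these blanks that avoid any block or plot repeat gives 3 completions.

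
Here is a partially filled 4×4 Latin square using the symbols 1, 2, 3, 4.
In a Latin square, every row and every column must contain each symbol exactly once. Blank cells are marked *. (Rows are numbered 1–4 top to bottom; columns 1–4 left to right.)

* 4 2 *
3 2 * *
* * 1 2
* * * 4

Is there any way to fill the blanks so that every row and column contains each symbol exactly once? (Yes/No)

No row or column among the givens repeats a symbol, and propagating forced cells runs into no contradiction.
One valid completion exists (for instance, 1 4 2 3 / 3 2 4 1 / 4 3 1 2 / 2 1 3 4).

Yes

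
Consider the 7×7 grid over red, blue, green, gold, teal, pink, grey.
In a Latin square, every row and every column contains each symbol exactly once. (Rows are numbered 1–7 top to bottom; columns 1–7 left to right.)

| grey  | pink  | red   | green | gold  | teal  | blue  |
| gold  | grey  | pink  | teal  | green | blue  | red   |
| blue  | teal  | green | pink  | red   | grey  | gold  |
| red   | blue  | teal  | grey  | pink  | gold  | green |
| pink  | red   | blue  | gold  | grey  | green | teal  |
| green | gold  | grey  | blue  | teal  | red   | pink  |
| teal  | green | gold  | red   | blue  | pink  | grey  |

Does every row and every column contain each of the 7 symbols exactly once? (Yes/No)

Each row is a permutation of the 7 symbols, and so is each column.

Yes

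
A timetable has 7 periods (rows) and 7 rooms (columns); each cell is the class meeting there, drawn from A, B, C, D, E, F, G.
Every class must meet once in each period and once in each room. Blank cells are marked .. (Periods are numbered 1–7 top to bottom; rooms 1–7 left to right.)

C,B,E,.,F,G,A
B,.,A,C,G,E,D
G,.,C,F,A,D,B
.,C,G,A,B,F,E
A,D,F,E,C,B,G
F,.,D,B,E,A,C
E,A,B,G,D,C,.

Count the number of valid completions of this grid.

Period 1, room 4: eliminating its period and room leaves {D}.
Period 2, room 2: eliminating its period and room leaves {F}.
Period 3, room 2: eliminating its period and room leaves {E}.
Period 4, room 1: eliminating its period and room leaves {D}.
Period 6, room 2: eliminating its period and room leaves {G}.
Period 7, room 7: eliminating its period and room leaves {F}.
Only one assignment across all blanks avoids any period or room repeat, giving 1 completion.

1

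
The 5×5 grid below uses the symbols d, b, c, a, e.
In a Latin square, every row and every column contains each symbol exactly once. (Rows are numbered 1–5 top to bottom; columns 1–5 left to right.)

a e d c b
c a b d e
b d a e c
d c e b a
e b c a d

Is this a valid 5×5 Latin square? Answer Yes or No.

Yes

Each row is a permutation of the 5 symbols, and so is each column.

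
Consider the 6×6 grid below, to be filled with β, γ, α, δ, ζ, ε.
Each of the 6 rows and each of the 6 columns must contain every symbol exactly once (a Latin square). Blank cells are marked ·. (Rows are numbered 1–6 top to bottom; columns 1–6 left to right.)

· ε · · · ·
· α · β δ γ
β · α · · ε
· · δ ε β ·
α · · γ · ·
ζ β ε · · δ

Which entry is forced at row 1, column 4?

Row 2, column 1: row 2 has {β, γ, α, δ} and column 1 has {β, α, ζ}, leaving only ε.
Row 2, column 3: row 2 has {β, γ, α, δ, ε} and column 3 has {α, δ, ε}, leaving only ζ.
Row 4, column 1: row 4 has {β, δ, ε} and column 1 has {β, α, ζ, ε}, leaving only γ.
Row 1, column 1: row 1 has {ε} and column 1 has {β, γ, α, ζ, ε}, leaving only δ.
Row 4, column 2: row 4 has {β, γ, δ, ε} and column 2 has {β, α, ε}, leaving only ζ.
Row 4, column 6: row 4 has {β, γ, δ, ζ, ε} and column 6 has {γ, δ, ε}, leaving only α.
Row 5, column 2: row 5 has {γ, α} and column 2 has {β, α, ζ, ε}, leaving only δ.
Row 3, column 2: row 3 has {β, α, ε} and column 2 has {β, α, δ, ζ, ε}, leaving only γ.
Row 3, column 5: row 3 has {β, γ, α, ε} and column 5 has {β, δ}, leaving only ζ.
Row 3, column 4: row 3 has {β, γ, α, ζ, ε} and column 4 has {β, γ, ε}, leaving only δ.
Row 5, column 3: row 5 has {γ, α, δ} and column 3 has {α, δ, ζ, ε}, leaving only β.
Row 1, column 3: row 1 has {δ, ε} and column 3 has {β, α, δ, ζ, ε}, leaving only γ.
Row 1, column 5: row 1 has {γ, δ, ε} and column 5 has {β, δ, ζ}, leaving only α.
Row 1 already has {γ, α, δ, ε} and column 4 already has {β, γ, δ, ε}, so row 1, column 4 must be ζ.

ζ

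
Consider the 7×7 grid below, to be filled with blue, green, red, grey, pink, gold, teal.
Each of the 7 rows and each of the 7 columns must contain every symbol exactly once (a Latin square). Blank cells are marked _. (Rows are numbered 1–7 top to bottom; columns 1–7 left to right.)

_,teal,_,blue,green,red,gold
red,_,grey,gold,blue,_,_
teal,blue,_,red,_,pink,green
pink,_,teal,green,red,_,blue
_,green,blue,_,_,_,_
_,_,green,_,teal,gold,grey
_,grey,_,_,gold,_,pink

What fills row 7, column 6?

Row 1, column 1: row 1 has {blue, green, red, gold, teal} and column 1 has {red, pink, teal}, leaving only grey.
Row 1, column 3: row 1 has {blue, green, red, grey, gold, teal} and column 3 has {blue, green, grey, teal}, leaving only pink.
Row 2, column 2: row 2 has {blue, red, grey, gold} and column 2 has {blue, green, grey, teal}, leaving only pink.
Row 2, column 7: row 2 has {blue, red, grey, pink, gold} and column 7 has {blue, green, grey, pink, gold}, leaving only teal.
Row 2, column 6: row 2 has {blue, red, grey, pink, gold, teal} and column 6 has {red, pink, gold}, leaving only green.
Row 3, column 3: row 3 has {blue, green, red, pink, teal} and column 3 has {blue, green, grey, pink, teal}, leaving only gold.
Row 3, column 5: row 3 has {blue, green, red, pink, gold, teal} and column 5 has {blue, green, red, gold, teal}, leaving only grey.
Row 4, column 2: row 4 has {blue, green, red, pink, teal} and column 2 has {blue, green, grey, pink, teal}, leaving only gold.
Row 4, column 6: row 4 has {blue, green, red, pink, gold, teal} and column 6 has {green, red, pink, gold}, leaving only grey.
Row 5, column 1: row 5 has {blue, green} and column 1 has {red, grey, pink, teal}, leaving only gold.
Row 5, column 5: row 5 has {blue, green, gold} and column 5 has {blue, green, red, grey, gold, teal}, leaving only pink.
Row 5, column 6: row 5 has {blue, green, pink, gold} and column 6 has {green, red, grey, pink, gold}, leaving only teal.
Row 7 already has {grey, pink, gold} and column 6 already has {green, red, grey, pink, gold, teal}, so row 7, column 6 must be blue.

blue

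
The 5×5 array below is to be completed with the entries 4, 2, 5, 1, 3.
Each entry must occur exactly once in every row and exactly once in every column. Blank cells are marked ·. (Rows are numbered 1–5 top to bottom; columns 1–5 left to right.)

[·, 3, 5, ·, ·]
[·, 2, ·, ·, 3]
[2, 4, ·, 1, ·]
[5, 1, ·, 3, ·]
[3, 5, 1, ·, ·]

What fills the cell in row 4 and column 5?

4

Row 2, column 3: row 2 has {2, 3} and column 3 has {5, 1}, leaving only 4.
Row 2, column 1: row 2 has {4, 2, 3} and column 1 has {2, 5, 3}, leaving only 1.
Row 1, column 1: row 1 has {5, 3} and column 1 has {2, 5, 1, 3}, leaving only 4.
Row 1, column 4: row 1 has {4, 5, 3} and column 4 has {1, 3}, leaving only 2.
Row 1, column 5: row 1 has {4, 2, 5, 3} and column 5 has {3}, leaving only 1.
Row 2, column 4: row 2 has {4, 2, 1, 3} and column 4 has {2, 1, 3}, leaving only 5.
Row 3, column 3: row 3 has {4, 2, 1} and column 3 has {4, 5, 1}, leaving only 3.
Row 3, column 5: row 3 has {4, 2, 1, 3} and column 5 has {1, 3}, leaving only 5.
Row 4, column 3: row 4 has {5, 1, 3} and column 3 has {4, 5, 1, 3}, leaving only 2.
Row 4 already has {2, 5, 1, 3} and column 5 already has {5, 1, 3}, so row 4, column 5 must be 4.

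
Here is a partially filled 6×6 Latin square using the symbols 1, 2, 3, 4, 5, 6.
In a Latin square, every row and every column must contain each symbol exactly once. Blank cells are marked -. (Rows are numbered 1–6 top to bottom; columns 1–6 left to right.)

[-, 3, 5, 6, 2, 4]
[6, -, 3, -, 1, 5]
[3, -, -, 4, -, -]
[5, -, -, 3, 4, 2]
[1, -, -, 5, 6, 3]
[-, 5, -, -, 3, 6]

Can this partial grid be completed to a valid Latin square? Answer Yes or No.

No

Row 1, column 1: row 1 together with column 1 already contain {1, 2, 3, 4, 5, 6} — every symbol — so nothing can go there. The grid has no valid completion.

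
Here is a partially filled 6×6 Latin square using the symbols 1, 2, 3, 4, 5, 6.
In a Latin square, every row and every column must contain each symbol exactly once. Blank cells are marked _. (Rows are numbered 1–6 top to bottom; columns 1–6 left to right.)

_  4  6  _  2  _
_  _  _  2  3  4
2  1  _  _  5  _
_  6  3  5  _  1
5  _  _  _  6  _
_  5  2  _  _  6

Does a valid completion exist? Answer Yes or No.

Row 2, column 2: row 2 together with column 2 already contain {1, 2, 3, 4, 5, 6} — every symbol — so nothing can go there. The grid has no valid completion.

No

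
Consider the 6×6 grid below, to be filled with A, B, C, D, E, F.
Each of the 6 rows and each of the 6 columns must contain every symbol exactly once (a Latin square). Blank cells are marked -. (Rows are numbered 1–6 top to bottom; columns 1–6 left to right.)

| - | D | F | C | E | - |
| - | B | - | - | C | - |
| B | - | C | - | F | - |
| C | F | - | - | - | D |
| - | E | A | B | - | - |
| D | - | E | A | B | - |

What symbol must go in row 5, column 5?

Row 5 already has {A, B, E} and column 5 already has {B, C, E, F}, so row 5, column 5 must be D.

D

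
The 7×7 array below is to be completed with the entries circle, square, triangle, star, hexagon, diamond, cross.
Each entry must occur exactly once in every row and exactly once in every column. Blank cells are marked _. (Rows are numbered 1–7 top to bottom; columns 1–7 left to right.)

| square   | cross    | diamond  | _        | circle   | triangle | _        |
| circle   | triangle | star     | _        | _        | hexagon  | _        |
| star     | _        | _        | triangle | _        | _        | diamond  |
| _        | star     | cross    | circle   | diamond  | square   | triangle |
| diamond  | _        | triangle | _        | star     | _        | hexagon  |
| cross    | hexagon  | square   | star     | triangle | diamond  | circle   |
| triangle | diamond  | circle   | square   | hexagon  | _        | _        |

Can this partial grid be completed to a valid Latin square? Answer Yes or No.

No row or column among the givens repeats a symbol, and propagating forced cells runs into no contradiction.
One valid completion exists (for instance, square cross diamond hexagon circle triangle star / circle triangle star diamond cross hexagon square / star circle hexagon triangle square cross diamond / hexagon star cross circle diamond square triangle / diamond square triangle cross star circle hexagon / cross hexagon square star triangle diamond circle / triangle diamond circle square hexagon star cross).

Yes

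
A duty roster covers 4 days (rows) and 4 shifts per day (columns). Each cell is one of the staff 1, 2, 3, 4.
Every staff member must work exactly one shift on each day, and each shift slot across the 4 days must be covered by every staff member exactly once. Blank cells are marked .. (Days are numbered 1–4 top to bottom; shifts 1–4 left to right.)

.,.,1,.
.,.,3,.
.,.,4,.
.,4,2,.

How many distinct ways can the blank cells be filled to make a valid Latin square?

8

Day 1, shift 1: eliminating its day and shift leaves {2, 3, 4}.
Day 1, shift 2: eliminating its day and shift leaves {2, 3}.
Day 1, shift 4: eliminating its day and shift leaves {2, 3, 4}.
Day 2, shift 1: eliminating its day and shift leaves {1, 2, 4}.
Day 2, shift 2: eliminating its day and shift leaves {1, 2}.
Day 2, shift 4: eliminating its day and shift leaves {1, 2, 4}.
Day 3, shift 1: eliminating its day and shift leaves {1, 2, 3}.
Day 3, shift 2: eliminating its day and shift leaves {1, 2, 3}.
Day 3, shift 4: eliminating its day and shift leaves {1, 2, 3}.
Day 4, shift 1: eliminating its day and shift leaves {1, 3}.
Day 4, shift 4: eliminating its day and shift leaves {1, 3}.
Enumerating the assignments across these blanks that avoid any day or shift repeat gives 8 completions.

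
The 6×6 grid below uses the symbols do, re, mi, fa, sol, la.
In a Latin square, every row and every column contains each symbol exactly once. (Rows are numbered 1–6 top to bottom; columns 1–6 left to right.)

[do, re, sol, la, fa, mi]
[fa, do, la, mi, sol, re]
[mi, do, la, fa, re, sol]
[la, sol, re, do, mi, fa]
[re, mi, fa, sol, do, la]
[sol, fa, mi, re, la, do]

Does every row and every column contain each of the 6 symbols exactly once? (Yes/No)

No

Every row is a permutation, but column 2 contains do twice (at rows 2 and 3).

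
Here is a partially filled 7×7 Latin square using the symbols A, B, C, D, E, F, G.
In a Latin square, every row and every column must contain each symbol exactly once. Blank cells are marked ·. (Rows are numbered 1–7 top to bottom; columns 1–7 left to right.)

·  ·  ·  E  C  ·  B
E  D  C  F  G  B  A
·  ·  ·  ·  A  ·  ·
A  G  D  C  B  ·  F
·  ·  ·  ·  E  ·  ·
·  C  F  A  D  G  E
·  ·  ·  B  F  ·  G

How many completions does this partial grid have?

8

Row 1, column 1: eliminating its row and column leaves {D, F, G}.
Row 1, column 2: eliminating its row and column leaves {A, F}.
Row 1, column 3: eliminating its row and column leaves {A, G}.
Row 1, column 6: eliminating its row and column leaves {A, D, F}.
Row 3, column 1: eliminating its row and column leaves {B, C, D, F, G}.
Row 3, column 2: eliminating its row and column leaves {B, E, F}.
Row 3, column 3: eliminating its row and column leaves {B, E, G}.
Row 3, column 4: eliminating its row and column leaves {D, G}.
Row 3, column 6: eliminating its row and column leaves {C, D, E, F}.
Row 3, column 7: eliminating its row and column leaves {C, D}.
Row 4, column 6: eliminating its row and column leaves {E}.
Row 5, column 1: eliminating its row and column leaves {B, C, D, F, G}.
Row 5, column 2: eliminating its row and column leaves {A, B, F}.
Row 5, column 3: eliminating its row and column leaves {A, B, G}.
Row 5, column 4: eliminating its row and column leaves {D, G}.
Row 5, column 6: eliminating its row and column leaves {A, C, D, F}.
Row 5, column 7: eliminating its row and column leaves {C, D}.
Row 6, column 1: eliminating its row and column leaves {B}.
Row 7, column 1: eliminating its row and column leaves {C, D}.
Row 7, column 2: eliminating its row and column leaves {A, E}.
Row 7, column 3: eliminating its row and column leaves {A, E}.
Row 7, column 6: eliminating its row and column leaves {A, C, D, E}.
Enumerating the assignments across these blanks that avoid any row or column repeat gives 8 completions.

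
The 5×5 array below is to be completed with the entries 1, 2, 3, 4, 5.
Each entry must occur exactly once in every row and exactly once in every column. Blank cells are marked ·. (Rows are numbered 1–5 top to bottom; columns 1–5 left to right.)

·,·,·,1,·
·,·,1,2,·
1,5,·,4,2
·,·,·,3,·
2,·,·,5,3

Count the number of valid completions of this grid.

Row 1, column 1: eliminating its row and column leaves {3, 4, 5}.
Row 1, column 2: eliminating its row and column leaves {2, 3, 4}.
Row 1, column 3: eliminating its row and column leaves {2, 3, 4, 5}.
Row 1, column 5: eliminating its row and column leaves {4, 5}.
Row 2, column 1: eliminating its row and column leaves {3, 4, 5}.
Row 2, column 2: eliminating its row and column leaves {3, 4}.
Row 2, column 5: eliminating its row and column leaves {4, 5}.
Row 3, column 3: eliminating its row and column leaves {3}.
Row 4, column 1: eliminating its row and column leaves {4, 5}.
Row 4, column 2: eliminating its row and column leaves {1, 2, 4}.
Row 4, column 3: eliminating its row and column leaves {2, 4, 5}.
Row 4, column 5: eliminating its row and column leaves {1, 4, 5}.
Row 5, column 2: eliminating its row and column leaves {1, 4}.
Row 5, column 3: eliminating its row and column leaves {4}.
Enumerating the assignments across these blanks that avoid any row or column repeat gives 3 completions.

3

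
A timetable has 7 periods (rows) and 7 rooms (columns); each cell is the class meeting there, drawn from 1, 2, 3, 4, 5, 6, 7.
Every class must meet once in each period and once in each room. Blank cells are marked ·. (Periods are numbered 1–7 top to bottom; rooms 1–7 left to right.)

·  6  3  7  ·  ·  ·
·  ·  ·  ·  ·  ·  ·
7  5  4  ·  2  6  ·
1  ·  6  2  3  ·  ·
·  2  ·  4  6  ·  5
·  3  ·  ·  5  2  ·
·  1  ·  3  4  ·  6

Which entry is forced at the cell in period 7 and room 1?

2

Period 1, room 5: period 1 has {3, 6, 7} and room 5 has {2, 3, 4, 5, 6}, leaving only 1.
Period 2, room 5: period 2 has {} and room 5 has {1, 2, 3, 4, 5, 6}, leaving only 7.
Period 2, room 2: period 2 has {7} and room 2 has {1, 2, 3, 5, 6}, leaving only 4.
Period 3, room 4: period 3 has {2, 4, 5, 6, 7} and room 4 has {2, 3, 4, 7}, leaving only 1.
Period 3, room 7: period 3 has {1, 2, 4, 5, 6, 7} and room 7 has {5, 6}, leaving only 3.
Period 4, room 2: period 4 has {1, 2, 3, 6} and room 2 has {1, 2, 3, 4, 5, 6}, leaving only 7.
Period 4, room 7: period 4 has {1, 2, 3, 6, 7} and room 7 has {3, 5, 6}, leaving only 4.
Period 1, room 7: period 1 has {1, 3, 6, 7} and room 7 has {3, 4, 5, 6}, leaving only 2.
Period 2, room 7: period 2 has {4, 7} and room 7 has {2, 3, 4, 5, 6}, leaving only 1.
Period 4, room 6: period 4 has {1, 2, 3, 4, 6, 7} and room 6 has {2, 6}, leaving only 5.
Period 1, room 6: period 1 has {1, 2, 3, 6, 7} and room 6 has {2, 5, 6}, leaving only 4.
Period 1, room 1: period 1 has {1, 2, 3, 4, 6, 7} and room 1 has {1, 7}, leaving only 5.
Period 7 already has {1, 3, 4, 6} and room 1 already has {1, 5, 7}, so period 7, room 1 must be 2.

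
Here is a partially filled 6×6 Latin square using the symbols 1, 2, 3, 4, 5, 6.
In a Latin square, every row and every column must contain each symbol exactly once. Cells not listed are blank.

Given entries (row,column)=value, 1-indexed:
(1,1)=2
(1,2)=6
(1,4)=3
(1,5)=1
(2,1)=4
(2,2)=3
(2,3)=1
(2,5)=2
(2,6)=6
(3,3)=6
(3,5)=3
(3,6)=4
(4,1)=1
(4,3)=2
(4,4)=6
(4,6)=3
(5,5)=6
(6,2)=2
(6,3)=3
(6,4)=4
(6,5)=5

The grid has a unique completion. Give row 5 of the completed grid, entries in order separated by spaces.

Row 1, column 6: row 1 has {1, 2, 3, 6} and column 6 has {3, 4, 6}, leaving only 5.
Row 1, column 3: row 1 has {1, 2, 3, 5, 6} and column 3 has {1, 2, 3, 6}, leaving only 4.
Row 5, column 3: row 5 has {6} and column 3 has {1, 2, 3, 4, 6}, leaving only 5.
Row 5, column 1: row 5 has {5, 6} and column 1 has {1, 2, 4}, leaving only 3.
Row 2, column 4: row 2 has {1, 2, 3, 4, 6} and column 4 has {3, 4, 6}, leaving only 5.
Row 3, column 1: row 3 has {3, 4, 6} and column 1 has {1, 2, 3, 4}, leaving only 5.
Row 3, column 2: row 3 has {3, 4, 5, 6} and column 2 has {2, 3, 6}, leaving only 1.
Row 5, column 2: row 5 has {3, 5, 6} and column 2 has {1, 2, 3, 6}, leaving only 4.
Row 3, column 4: row 3 has {1, 3, 4, 5, 6} and column 4 has {3, 4, 5, 6}, leaving only 2.
Row 5, column 4: row 5 has {3, 4, 5, 6} and column 4 has {2, 3, 4, 5, 6}, leaving only 1.
Row 5, column 6: row 5 has {1, 3, 4, 5, 6} and column 6 has {3, 4, 5, 6}, leaving only 2.
So row 5 reads: 3 4 5 1 6 2.

3 4 5 1 6 2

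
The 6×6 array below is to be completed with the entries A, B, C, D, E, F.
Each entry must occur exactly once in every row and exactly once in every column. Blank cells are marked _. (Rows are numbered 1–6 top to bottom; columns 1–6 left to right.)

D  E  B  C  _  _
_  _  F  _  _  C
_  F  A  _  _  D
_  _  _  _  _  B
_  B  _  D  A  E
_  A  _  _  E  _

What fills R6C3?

Row 1, column 5: row 1 has {B, C, D, E} and column 5 has {A, E}, leaving only F.
Row 1, column 6: row 1 has {B, C, D, E, F} and column 6 has {B, C, D, E}, leaving only A.
Row 2, column 2: row 2 has {C, F} and column 2 has {A, B, E, F}, leaving only D.
Row 2, column 5: row 2 has {C, D, F} and column 5 has {A, E, F}, leaving only B.
Row 3, column 5: row 3 has {A, D, F} and column 5 has {A, B, E, F}, leaving only C.
Row 4, column 2: row 4 has {B} and column 2 has {A, B, D, E, F}, leaving only C.
Row 4, column 5: row 4 has {B, C} and column 5 has {A, B, C, E, F}, leaving only D.
Row 4, column 3: row 4 has {B, C, D} and column 3 has {A, B, F}, leaving only E.
Row 5, column 3: row 5 has {A, B, D, E} and column 3 has {A, B, E, F}, leaving only C.
Row 6 already has {A, E} and column 3 already has {A, B, C, E, F}, so row 6, column 3 must be D.

D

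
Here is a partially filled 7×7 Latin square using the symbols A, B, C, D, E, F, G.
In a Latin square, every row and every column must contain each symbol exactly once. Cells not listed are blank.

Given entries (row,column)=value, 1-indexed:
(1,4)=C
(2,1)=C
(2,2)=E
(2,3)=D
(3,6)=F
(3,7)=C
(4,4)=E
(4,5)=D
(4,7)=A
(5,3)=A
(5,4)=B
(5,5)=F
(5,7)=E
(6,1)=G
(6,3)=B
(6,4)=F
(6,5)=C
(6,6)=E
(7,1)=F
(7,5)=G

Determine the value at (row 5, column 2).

Row 4, column 1: row 4 has {A, D, E} and column 1 has {C, F, G}, leaving only B.
Row 5, column 1: row 5 has {A, B, E, F} and column 1 has {B, C, F, G}, leaving only D.
Row 6, column 7: row 6 has {B, C, E, F, G} and column 7 has {A, C, E}, leaving only D.
Row 6, column 2: row 6 has {B, C, D, E, F, G} and column 2 has {E}, leaving only A.
Row 7, column 7: row 7 has {F, G} and column 7 has {A, C, D, E}, leaving only B.
Row 5, column 2 is narrowed to {C, G}.
If it were C, then row 7, column 6 would be left with no valid symbol.
So row 5, column 2 must be G.

G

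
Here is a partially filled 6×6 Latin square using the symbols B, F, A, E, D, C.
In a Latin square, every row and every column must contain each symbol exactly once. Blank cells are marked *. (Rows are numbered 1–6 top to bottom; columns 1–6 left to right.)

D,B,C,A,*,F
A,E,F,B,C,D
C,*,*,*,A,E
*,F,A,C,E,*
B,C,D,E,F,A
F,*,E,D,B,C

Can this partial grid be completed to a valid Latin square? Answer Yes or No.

No

Row 1, column 5: row 1 together with column 5 already contain {B, F, A, E, D, C} — every symbol — so nothing can go there. The grid has no valid completion.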